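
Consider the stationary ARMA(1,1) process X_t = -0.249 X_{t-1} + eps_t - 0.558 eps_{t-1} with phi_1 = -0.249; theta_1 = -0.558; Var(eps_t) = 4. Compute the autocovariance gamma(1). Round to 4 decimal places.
\gamma(1) = -3.9195

Multiply the model equation by X_{t-k} and take expectations. With theta_0 = psi_0 = 1 and psi_j the MA(infinity) weights, this gives
  gamma(k) - sum_i phi_i gamma(k-i) = c_k,
  c_k = sigma^2 * sum_{j=k..q} theta_j psi_{j-k}   (c_k = 0 for k > q),
using gamma(-m) = gamma(m).
psi-weights needed (psi_j = theta_j + sum_i phi_i psi_{j-i}):
  psi_1 = theta_1 + phi_1 = -0.558 + (-0.249) = -0.807
Right-hand sides:
  c_0 = sigma^2 (1 + theta_1 psi_1) = 4 * (1 + (-0.558)(-0.807)) = 4 * 1.450306 = 5.801224
  c_1 = sigma^2 theta_1 = 4 * (-0.558) = -2.232
  c_2 = 0
Equations for k = 0 and k = 1 (AR order 1):
  gamma(0) = phi_1 gamma(1) + c_0
  gamma(1) = phi_1 gamma(0) + c_1
Substituting the second into the first: gamma(0) (1 - phi_1^2) = c_0 + phi_1 c_1, so
  gamma(0) = (c_0 + phi_1 c_1) / (1 - phi_1^2) = (5.801224 + (-0.249)(-2.232)) / (1 - (-0.249)^2) = 6.356992 / 0.937999 = 6.777184.
  gamma(1) = phi_1 gamma(0) + c_1 = (-0.249)(6.777184) + (-2.232) = -3.919519.
Therefore gamma(1) = -3.9195 (to 4 decimal places).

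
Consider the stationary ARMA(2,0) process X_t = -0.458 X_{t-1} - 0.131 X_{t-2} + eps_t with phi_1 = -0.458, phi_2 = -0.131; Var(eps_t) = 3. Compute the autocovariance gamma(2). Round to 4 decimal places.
\gamma(2) = 0.1989

Multiply the model equation by X_{t-k} and take expectations. With theta_0 = psi_0 = 1 and psi_j the MA(infinity) weights, this gives
  gamma(k) - sum_i phi_i gamma(k-i) = c_k,
  c_k = sigma^2 * sum_{j=k..q} theta_j psi_{j-k}   (c_k = 0 for k > q),
using gamma(-m) = gamma(m).
Pure AR (q = 0): c_0 = sigma^2 = 3, c_k = 0 for k >= 1.
Equations for k = 0, 1, 2 (AR order 2, c_2 = 0):
  (E0) gamma(0) = phi_1 gamma(1) + phi_2 gamma(2) + c_0
  (E1) gamma(1) = phi_1 gamma(0) + phi_2 gamma(1) + c_1
  (E2) gamma(2) = phi_1 gamma(1) + phi_2 gamma(0)
From (E1): gamma(1) = A gamma(0) + B with
  A = phi_1 / (1 - phi_2) = -0.458 / 1.131 = -0.404951,   B = c_1 / (1 - phi_2) = 0 / 1.131 = 0.
Insert (E2) into (E0): gamma(0) (1 - phi_2^2) = phi_1 (1 + phi_2) gamma(1) + c_0.
  phi_1 (1 + phi_2) = (-0.458)(0.869) = -0.398002,   1 - phi_2^2 = 0.982839.
Replace gamma(1) by A gamma(0) + B and collect gamma(0):
  gamma(0) [0.982839 - (-0.398002)(-0.404951)] = c_0 = 3
  gamma(0) * 0.821668 = 3
  gamma(0) = 3 / 0.821668 = 3.651112.
  gamma(1) = A gamma(0) = (-0.404951)(3.651112) = -1.478523.
  gamma(2) = phi_1 gamma(1) + phi_2 gamma(0) = (-0.458)(-1.478523) + (-0.131)(3.651112) = 0.198868.
Therefore gamma(2) = 0.1989 (to 4 decimal places).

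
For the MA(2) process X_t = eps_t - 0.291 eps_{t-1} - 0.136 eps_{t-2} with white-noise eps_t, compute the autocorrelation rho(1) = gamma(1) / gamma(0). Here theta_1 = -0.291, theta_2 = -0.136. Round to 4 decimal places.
\rho(1) = -0.2279

For an MA(q) process with theta_0 = 1, the autocovariance is
  gamma(k) = sigma^2 * sum_{i=0..q-k} theta_i * theta_{i+k},
and rho(k) = gamma(k) / gamma(0). Sigma^2 cancels.
  numerator   = (1)*(-0.291) + (-0.291)*(-0.136) = -0.251424.
  denominator = (1)^2 + (-0.291)^2 + (-0.136)^2 = 1.103177.
  rho(1) = -0.251424 / 1.103177 = -0.2279.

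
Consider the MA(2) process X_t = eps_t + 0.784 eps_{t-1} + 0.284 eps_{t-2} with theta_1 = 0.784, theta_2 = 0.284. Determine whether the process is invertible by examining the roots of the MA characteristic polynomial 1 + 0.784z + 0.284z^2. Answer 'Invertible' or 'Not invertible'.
\text{Invertible}

The MA(q) characteristic polynomial is P(z) = 1 + 0.784z + 0.284z^2.
Invertibility requires all roots to lie outside the unit circle, i.e. |z| > 1 for every root.
Set 1 + (0.784) z + (0.284) z^2 = 0, i.e. a z^2 + b z + c = 0 with a = 0.284, b = 0.784, c = 1.
Discriminant D = b^2 - 4ac = (0.784)^2 - 4*(0.284)*1 = 0.614656 - (1.136) = -0.521344.
D < 0, so the roots are the complex-conjugate pair z = (-b +/- i sqrt(-D)) / (2a) = -1.3803 +/- 1.2712i.
For a conjugate pair |z|^2 = z * conj(z) = (product of roots) = c/a = 1/(0.284) = 3.521127, so |z| = sqrt(3.521127) = 1.8765 for both roots.
Moduli of all roots: 1.8765, 1.8765.
All moduli strictly greater than 1? Yes.
Verdict: Invertible.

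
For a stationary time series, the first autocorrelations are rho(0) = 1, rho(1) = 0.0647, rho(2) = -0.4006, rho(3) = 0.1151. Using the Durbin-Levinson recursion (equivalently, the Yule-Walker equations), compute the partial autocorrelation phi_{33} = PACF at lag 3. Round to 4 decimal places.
\phi_{33} = 0.2140

The PACF at lag k is phi_{kk}, the last component of the solution
to the Yule-Walker system G_k phi = r_k where
  (G_k)_{ij} = rho(|i - j|), (r_k)_i = rho(i), i,j = 1..k.
Equivalently, Durbin-Levinson gives phi_{kk} iteratively:
  phi_{11} = rho(1)
  phi_{kk} = [rho(k) - sum_{j=1..k-1} phi_{k-1,j} rho(k-j)]
            / [1 - sum_{j=1..k-1} phi_{k-1,j} rho(j)],
  phi_{k,j} = phi_{k-1,j} - phi_{kk} phi_{k-1,k-j},  j = 1..k-1.
Step k = 1:
  phi_11 = rho(1) = 0.0647.
Step k = 2:
  phi_22 = [rho(2) - phi_11 rho(1)] / [1 - phi_11 rho(1)] = [-0.4006 - (0.0647)(0.0647)] / [1 - (0.0647)(0.0647)]
         = -0.40478609 / 0.99581391 = -0.406488.
  Update: phi_21 = phi_11 - phi_22 phi_11 = 0.0647 - (-0.406488)(0.0647) = 0.091.
Step k = 3:
  phi_33 = [rho(3) - phi_21 rho(2) - phi_22 rho(1)] / [1 - phi_21 rho(1) - phi_22 rho(2)]
    numerator   = 0.1151 - (0.091)(-0.4006) - (-0.406488)(0.0647) = 0.17785425
    denominator = 1 - (0.091)(0.0647) - (-0.406488)(-0.4006) = 0.83127335
  phi_33 = 0.17785425 / 0.83127335 = 0.214.
Therefore phi_{33} = 0.2140.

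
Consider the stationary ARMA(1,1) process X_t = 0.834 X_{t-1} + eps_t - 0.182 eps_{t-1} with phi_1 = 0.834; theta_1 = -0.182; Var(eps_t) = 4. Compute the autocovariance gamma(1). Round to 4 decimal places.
\gamma(1) = 7.2662

Multiply the model equation by X_{t-k} and take expectations. With theta_0 = psi_0 = 1 and psi_j the MA(infinity) weights, this gives
  gamma(k) - sum_i phi_i gamma(k-i) = c_k,
  c_k = sigma^2 * sum_{j=k..q} theta_j psi_{j-k}   (c_k = 0 for k > q),
using gamma(-m) = gamma(m).
psi-weights needed (psi_j = theta_j + sum_i phi_i psi_{j-i}):
  psi_1 = theta_1 + phi_1 = -0.182 + (0.834) = 0.652
Right-hand sides:
  c_0 = sigma^2 (1 + theta_1 psi_1) = 4 * (1 + (-0.182)(0.652)) = 4 * 0.881336 = 3.525344
  c_1 = sigma^2 theta_1 = 4 * (-0.182) = -0.728
  c_2 = 0
Equations for k = 0 and k = 1 (AR order 1):
  gamma(0) = phi_1 gamma(1) + c_0
  gamma(1) = phi_1 gamma(0) + c_1
Substituting the second into the first: gamma(0) (1 - phi_1^2) = c_0 + phi_1 c_1, so
  gamma(0) = (c_0 + phi_1 c_1) / (1 - phi_1^2) = (3.525344 + (0.834)(-0.728)) / (1 - (0.834)^2) = 2.918192 / 0.304444 = 9.585316.
  gamma(1) = phi_1 gamma(0) + c_1 = (0.834)(9.585316) + (-0.728) = 7.266154.
Therefore gamma(1) = 7.2662 (to 4 decimal places).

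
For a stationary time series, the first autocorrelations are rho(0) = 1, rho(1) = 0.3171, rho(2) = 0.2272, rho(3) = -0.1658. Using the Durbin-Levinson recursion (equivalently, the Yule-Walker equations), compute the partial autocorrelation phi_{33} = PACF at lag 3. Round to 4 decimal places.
\phi_{33} = -0.3089

The PACF at lag k is phi_{kk}, the last component of the solution
to the Yule-Walker system G_k phi = r_k where
  (G_k)_{ij} = rho(|i - j|), (r_k)_i = rho(i), i,j = 1..k.
Equivalently, Durbin-Levinson gives phi_{kk} iteratively:
  phi_{11} = rho(1)
  phi_{kk} = [rho(k) - sum_{j=1..k-1} phi_{k-1,j} rho(k-j)]
            / [1 - sum_{j=1..k-1} phi_{k-1,j} rho(j)],
  phi_{k,j} = phi_{k-1,j} - phi_{kk} phi_{k-1,k-j},  j = 1..k-1.
Step k = 1:
  phi_11 = rho(1) = 0.3171.
Step k = 2:
  phi_22 = [rho(2) - phi_11 rho(1)] / [1 - phi_11 rho(1)] = [0.2272 - (0.3171)(0.3171)] / [1 - (0.3171)(0.3171)]
         = 0.12664759 / 0.89944759 = 0.140806.
  Update: phi_21 = phi_11 - phi_22 phi_11 = 0.3171 - (0.140806)(0.3171) = 0.27245.
Step k = 3:
  phi_33 = [rho(3) - phi_21 rho(2) - phi_22 rho(1)] / [1 - phi_21 rho(1) - phi_22 rho(2)]
    numerator   = -0.1658 - (0.27245)(0.2272) - (0.140806)(0.3171) = -0.27235031
    denominator = 1 - (0.27245)(0.3171) - (0.140806)(0.2272) = 0.88161485
  phi_33 = -0.27235031 / 0.88161485 = -0.3089.
Therefore phi_{33} = -0.3089.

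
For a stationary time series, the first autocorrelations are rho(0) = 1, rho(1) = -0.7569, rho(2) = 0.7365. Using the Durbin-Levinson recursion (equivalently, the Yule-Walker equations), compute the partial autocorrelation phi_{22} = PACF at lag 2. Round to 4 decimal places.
\phi_{22} = 0.3831

The PACF at lag k is phi_{kk}, the last component of the solution
to the Yule-Walker system G_k phi = r_k where
  (G_k)_{ij} = rho(|i - j|), (r_k)_i = rho(i), i,j = 1..k.
Equivalently, Durbin-Levinson gives phi_{kk} iteratively:
  phi_{11} = rho(1)
  phi_{kk} = [rho(k) - sum_{j=1..k-1} phi_{k-1,j} rho(k-j)]
            / [1 - sum_{j=1..k-1} phi_{k-1,j} rho(j)],
  phi_{k,j} = phi_{k-1,j} - phi_{kk} phi_{k-1,k-j},  j = 1..k-1.
Step k = 1:
  phi_11 = rho(1) = -0.7569.
Step k = 2:
  phi_22 = [rho(2) - phi_11 rho(1)] / [1 - phi_11 rho(1)] = [0.7365 - (-0.7569)(-0.7569)] / [1 - (-0.7569)(-0.7569)]
         = 0.16360239 / 0.42710239 = 0.3831.
Therefore phi_{22} = 0.3831.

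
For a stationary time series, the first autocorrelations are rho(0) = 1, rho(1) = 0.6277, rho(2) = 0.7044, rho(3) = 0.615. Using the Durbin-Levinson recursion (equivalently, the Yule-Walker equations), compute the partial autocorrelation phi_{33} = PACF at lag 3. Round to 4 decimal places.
\phi_{33} = 0.1741

The PACF at lag k is phi_{kk}, the last component of the solution
to the Yule-Walker system G_k phi = r_k where
  (G_k)_{ij} = rho(|i - j|), (r_k)_i = rho(i), i,j = 1..k.
Equivalently, Durbin-Levinson gives phi_{kk} iteratively:
  phi_{11} = rho(1)
  phi_{kk} = [rho(k) - sum_{j=1..k-1} phi_{k-1,j} rho(k-j)]
            / [1 - sum_{j=1..k-1} phi_{k-1,j} rho(j)],
  phi_{k,j} = phi_{k-1,j} - phi_{kk} phi_{k-1,k-j},  j = 1..k-1.
Step k = 1:
  phi_11 = rho(1) = 0.6277.
Step k = 2:
  phi_22 = [rho(2) - phi_11 rho(1)] / [1 - phi_11 rho(1)] = [0.7044 - (0.6277)(0.6277)] / [1 - (0.6277)(0.6277)]
         = 0.31039271 / 0.60599271 = 0.512205.
  Update: phi_21 = phi_11 - phi_22 phi_11 = 0.6277 - (0.512205)(0.6277) = 0.306189.
Step k = 3:
  phi_33 = [rho(3) - phi_21 rho(2) - phi_22 rho(1)] / [1 - phi_21 rho(1) - phi_22 rho(2)]
    numerator   = 0.615 - (0.306189)(0.7044) - (0.512205)(0.6277) = 0.07780938
    denominator = 1 - (0.306189)(0.6277) - (0.512205)(0.7044) = 0.4470079
  phi_33 = 0.07780938 / 0.4470079 = 0.1741.
Therefore phi_{33} = 0.1741.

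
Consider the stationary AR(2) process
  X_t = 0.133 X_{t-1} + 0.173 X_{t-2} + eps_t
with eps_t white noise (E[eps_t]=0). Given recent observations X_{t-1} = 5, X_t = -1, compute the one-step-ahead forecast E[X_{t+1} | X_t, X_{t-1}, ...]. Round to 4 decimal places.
E[X_{t+1} \mid \mathcal F_t] = 0.7320

For an AR(p) model X_t = c + sum_i phi_i X_{t-i} + eps_t, the
one-step-ahead conditional mean is
  E[X_{t+1} | X_t, ...] = c + sum_i phi_i X_{t+1-i}.
Substitute known values:
  E[X_{t+1} | ...] = (0.133) * (-1) + (0.173) * (5)
                   = 0.7320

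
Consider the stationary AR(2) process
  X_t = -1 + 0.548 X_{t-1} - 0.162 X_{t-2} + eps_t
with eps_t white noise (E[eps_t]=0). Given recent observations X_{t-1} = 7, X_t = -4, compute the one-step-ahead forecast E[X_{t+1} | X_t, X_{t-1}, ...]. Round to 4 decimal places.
E[X_{t+1} \mid \mathcal F_t] = -4.3260

For an AR(p) model X_t = c + sum_i phi_i X_{t-i} + eps_t, the
one-step-ahead conditional mean is
  E[X_{t+1} | X_t, ...] = c + sum_i phi_i X_{t+1-i}.
Substitute known values:
  E[X_{t+1} | ...] = -1 + (0.548) * (-4) + (-0.162) * (7)
                   = -4.3260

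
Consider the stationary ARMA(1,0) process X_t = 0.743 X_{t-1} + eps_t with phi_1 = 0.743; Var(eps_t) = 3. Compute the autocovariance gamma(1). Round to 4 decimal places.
\gamma(1) = 4.9760

Multiply the model equation by X_{t-k} and take expectations. With theta_0 = psi_0 = 1 and psi_j the MA(infinity) weights, this gives
  gamma(k) - sum_i phi_i gamma(k-i) = c_k,
  c_k = sigma^2 * sum_{j=k..q} theta_j psi_{j-k}   (c_k = 0 for k > q),
using gamma(-m) = gamma(m).
Pure AR (q = 0): c_0 = sigma^2 = 3, c_k = 0 for k >= 1.
Equations for k = 0 and k = 1 (AR order 1):
  gamma(0) = phi_1 gamma(1) + c_0
  gamma(1) = phi_1 gamma(0) + c_1
Substituting the second into the first: gamma(0) (1 - phi_1^2) = c_0 + phi_1 c_1, so
  gamma(0) = c_0 / (1 - phi_1^2) = 3 / (1 - (0.743)^2) = 3 / 0.447951 = 6.697161.
  gamma(1) = phi_1 gamma(0) = (0.743)(6.697161) = 4.975991.
Therefore gamma(1) = 4.9760 (to 4 decimal places).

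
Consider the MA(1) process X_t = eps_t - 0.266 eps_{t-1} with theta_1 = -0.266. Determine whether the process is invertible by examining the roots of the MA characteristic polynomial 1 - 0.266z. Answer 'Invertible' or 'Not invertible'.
\text{Invertible}

The MA(q) characteristic polynomial is P(z) = 1 - 0.266z.
Invertibility requires all roots to lie outside the unit circle, i.e. |z| > 1 for every root.
This is linear in z: 1 + (-0.266) z = 0  =>  z = -1/(-0.266) = 3.759398,  |z| = 3.759398.
Moduli of all roots: 3.7594.
All moduli strictly greater than 1? Yes.
Verdict: Invertible.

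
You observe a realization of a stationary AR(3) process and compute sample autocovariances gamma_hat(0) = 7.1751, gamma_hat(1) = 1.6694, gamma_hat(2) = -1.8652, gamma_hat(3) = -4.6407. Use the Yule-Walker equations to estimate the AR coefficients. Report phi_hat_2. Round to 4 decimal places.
\hat\phi_{2} = -0.1520

The Yule-Walker equations for an AR(p) process read, in matrix form,
  Gamma_p phi = r_p,   with   (Gamma_p)_{ij} = gamma(|i - j|),
                       (r_p)_i = gamma(i),   i,j = 1..p.
Substitute the sample gammas (Toeplitz matrix and right-hand side of size 3):
  Gamma_p = [[7.1751, 1.6694, -1.8652], [1.6694, 7.1751, 1.6694], [-1.8652, 1.6694, 7.1751]]
  r_p     = [1.6694, -1.8652, -4.6407]
Written out (R1..R3):
  (R1) 7.1751 phi_1 + 1.6694 phi_2 - 1.8652 phi_3 = 1.6694
  (R2) 1.6694 phi_1 + 7.1751 phi_2 + 1.6694 phi_3 = -1.8652
  (R3) -1.8652 phi_1 + 1.6694 phi_2 + 7.1751 phi_3 = -4.6407
Gaussian elimination:
  R2 <- R2 - (1.6694/7.1751) R1 = R2 - (0.232666) R1:  6.786688 phi_2 + 2.103368 phi_3 = -2.253612
  R3 <- R3 - (-1.8652/7.1751) R1 = R3 - (-0.259955) R1:  2.103368 phi_2 + 6.690233 phi_3 = -4.206732
  R3 <- R3 - (2.103368/6.786688) R2 = R3 - (0.309926) R2:  6.038345 phi_3 = -3.50828
Back-substitution:
  phi_hat_3 = -3.50828 / 6.038345 = -0.581
  phi_hat_2 = (-2.253612 - (2.103368)(-0.581)) / 6.786688 = -0.151997
  phi_hat_1 = (1.6694 - (1.6694)(-0.151997) - (-1.8652)(-0.581)) / 7.1751 = 0.116997
So phi_hat = [0.1170, -0.1520, -0.5810].
Therefore phi_hat_2 = -0.1520.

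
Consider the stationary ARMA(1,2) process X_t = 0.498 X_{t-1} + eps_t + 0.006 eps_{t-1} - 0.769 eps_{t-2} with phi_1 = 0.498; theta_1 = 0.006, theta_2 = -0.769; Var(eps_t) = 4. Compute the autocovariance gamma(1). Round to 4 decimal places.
\gamma(1) = 1.6825

Multiply the model equation by X_{t-k} and take expectations. With theta_0 = psi_0 = 1 and psi_j the MA(infinity) weights, this gives
  gamma(k) - sum_i phi_i gamma(k-i) = c_k,
  c_k = sigma^2 * sum_{j=k..q} theta_j psi_{j-k}   (c_k = 0 for k > q),
using gamma(-m) = gamma(m).
psi-weights needed (psi_j = theta_j + sum_i phi_i psi_{j-i}):
  psi_1 = theta_1 + phi_1 = 0.006 + (0.498) = 0.504
  psi_2 = theta_2 + phi_1 psi_1 = -0.769 + (0.498)(0.504) = -0.518008
Right-hand sides:
  c_0 = sigma^2 (1 + theta_1 psi_1 + theta_2 psi_2) = 4 * (1 + (0.006)(0.504) + (-0.769)(-0.518008)) = 4 * 1.401372 = 5.605489
  c_1 = sigma^2 (theta_1 + theta_2 psi_1) = 4 * (0.006 + (-0.769)(0.504)) = -1.526304
  c_2 = sigma^2 theta_2 = 4 * (-0.769) = -3.076
Equations for k = 0 and k = 1 (AR order 1):
  gamma(0) = phi_1 gamma(1) + c_0
  gamma(1) = phi_1 gamma(0) + c_1
Substituting the second into the first: gamma(0) (1 - phi_1^2) = c_0 + phi_1 c_1, so
  gamma(0) = (c_0 + phi_1 c_1) / (1 - phi_1^2) = (5.605489 + (0.498)(-1.526304)) / (1 - (0.498)^2) = 4.845389 / 0.751996 = 6.443371.
  gamma(1) = phi_1 gamma(0) + c_1 = (0.498)(6.443371) + (-1.526304) = 1.682495.
Therefore gamma(1) = 1.6825 (to 4 decimal places).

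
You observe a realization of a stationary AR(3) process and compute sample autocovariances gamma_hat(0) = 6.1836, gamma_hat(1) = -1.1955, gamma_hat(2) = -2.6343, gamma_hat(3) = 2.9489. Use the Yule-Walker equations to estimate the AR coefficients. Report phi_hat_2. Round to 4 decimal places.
\hat\phi_{2} = -0.3800

The Yule-Walker equations for an AR(p) process read, in matrix form,
  Gamma_p phi = r_p,   with   (Gamma_p)_{ij} = gamma(|i - j|),
                       (r_p)_i = gamma(i),   i,j = 1..p.
Substitute the sample gammas (Toeplitz matrix and right-hand side of size 3):
  Gamma_p = [[6.1836, -1.1955, -2.6343], [-1.1955, 6.1836, -1.1955], [-2.6343, -1.1955, 6.1836]]
  r_p     = [-1.1955, -2.6343, 2.9489]
Written out (R1..R3):
  (R1) 6.1836 phi_1 - 1.1955 phi_2 - 2.6343 phi_3 = -1.1955
  (R2) -1.1955 phi_1 + 6.1836 phi_2 - 1.1955 phi_3 = -2.6343
  (R3) -2.6343 phi_1 - 1.1955 phi_2 + 6.1836 phi_3 = 2.9489
Gaussian elimination:
  R2 <- R2 - (-1.1955/6.1836) R1 = R2 - (-0.193334) R1:  5.952469 phi_2 - 1.7048 phi_3 = -2.865431
  R3 <- R3 - (-2.6343/6.1836) R1 = R3 - (-0.426014) R1:  -1.7048 phi_2 + 5.061351 phi_3 = 2.4396
  R3 <- R3 - (-1.7048/5.952469) R2 = R3 - (-0.286402) R2:  4.573093 phi_3 = 1.618935
Back-substitution:
  phi_hat_3 = 1.618935 / 4.573093 = 0.354013
  phi_hat_2 = (-2.865431 - (-1.7048)(0.354013)) / 5.952469 = -0.379995
  phi_hat_1 = (-1.1955 - (-1.1955)(-0.379995) - (-2.6343)(0.354013)) / 6.1836 = -0.115985
So phi_hat = [-0.1160, -0.3800, 0.3540].
Therefore phi_hat_2 = -0.3800.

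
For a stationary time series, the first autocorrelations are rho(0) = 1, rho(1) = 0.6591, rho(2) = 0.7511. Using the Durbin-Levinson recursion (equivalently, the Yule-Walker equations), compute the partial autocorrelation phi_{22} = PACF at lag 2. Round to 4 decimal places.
\phi_{22} = 0.5599

The PACF at lag k is phi_{kk}, the last component of the solution
to the Yule-Walker system G_k phi = r_k where
  (G_k)_{ij} = rho(|i - j|), (r_k)_i = rho(i), i,j = 1..k.
Equivalently, Durbin-Levinson gives phi_{kk} iteratively:
  phi_{11} = rho(1)
  phi_{kk} = [rho(k) - sum_{j=1..k-1} phi_{k-1,j} rho(k-j)]
            / [1 - sum_{j=1..k-1} phi_{k-1,j} rho(j)],
  phi_{k,j} = phi_{k-1,j} - phi_{kk} phi_{k-1,k-j},  j = 1..k-1.
Step k = 1:
  phi_11 = rho(1) = 0.6591.
Step k = 2:
  phi_22 = [rho(2) - phi_11 rho(1)] / [1 - phi_11 rho(1)] = [0.7511 - (0.6591)(0.6591)] / [1 - (0.6591)(0.6591)]
         = 0.31668719 / 0.56558719 = 0.5599.
Therefore phi_{22} = 0.5599.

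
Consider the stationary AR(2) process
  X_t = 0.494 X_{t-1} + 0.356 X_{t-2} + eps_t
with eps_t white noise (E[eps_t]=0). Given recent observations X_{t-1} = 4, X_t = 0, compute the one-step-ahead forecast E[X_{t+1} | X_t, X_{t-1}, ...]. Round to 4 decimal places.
E[X_{t+1} \mid \mathcal F_t] = 1.4240

For an AR(p) model X_t = c + sum_i phi_i X_{t-i} + eps_t, the
one-step-ahead conditional mean is
  E[X_{t+1} | X_t, ...] = c + sum_i phi_i X_{t+1-i}.
Substitute known values:
  E[X_{t+1} | ...] = (0.494) * (0) + (0.356) * (4)
                   = 1.4240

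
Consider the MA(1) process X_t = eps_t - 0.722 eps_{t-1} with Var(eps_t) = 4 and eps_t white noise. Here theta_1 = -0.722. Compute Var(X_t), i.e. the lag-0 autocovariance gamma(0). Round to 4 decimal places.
\gamma(0) = 6.0851

For an MA(q) process X_t = eps_t + sum_i theta_i eps_{t-i} with
Var(eps_t) = sigma^2, the variance is
  gamma(0) = sigma^2 * (1 + sum_i theta_i^2).
  sum_i theta_i^2 = (-0.722)^2 = 0.521284.
  gamma(0) = 4 * (1 + 0.521284) = 4 * 1.521284 = 6.085136, which rounds to 6.0851.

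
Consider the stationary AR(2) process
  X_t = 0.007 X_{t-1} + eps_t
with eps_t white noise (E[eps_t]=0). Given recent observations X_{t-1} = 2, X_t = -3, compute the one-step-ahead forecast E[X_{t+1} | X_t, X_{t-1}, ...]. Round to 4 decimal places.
E[X_{t+1} \mid \mathcal F_t] = -0.0210

For an AR(p) model X_t = c + sum_i phi_i X_{t-i} + eps_t, the
one-step-ahead conditional mean is
  E[X_{t+1} | X_t, ...] = c + sum_i phi_i X_{t+1-i}.
Substitute known values:
  E[X_{t+1} | ...] = (0.007) * (-3) + (-0) * (2)
                   = -0.0210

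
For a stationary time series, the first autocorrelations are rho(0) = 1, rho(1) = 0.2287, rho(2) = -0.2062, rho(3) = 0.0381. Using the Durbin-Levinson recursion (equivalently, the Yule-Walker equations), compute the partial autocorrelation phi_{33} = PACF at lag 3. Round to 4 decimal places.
\phi_{33} = 0.1830

The PACF at lag k is phi_{kk}, the last component of the solution
to the Yule-Walker system G_k phi = r_k where
  (G_k)_{ij} = rho(|i - j|), (r_k)_i = rho(i), i,j = 1..k.
Equivalently, Durbin-Levinson gives phi_{kk} iteratively:
  phi_{11} = rho(1)
  phi_{kk} = [rho(k) - sum_{j=1..k-1} phi_{k-1,j} rho(k-j)]
            / [1 - sum_{j=1..k-1} phi_{k-1,j} rho(j)],
  phi_{k,j} = phi_{k-1,j} - phi_{kk} phi_{k-1,k-j},  j = 1..k-1.
Step k = 1:
  phi_11 = rho(1) = 0.2287.
Step k = 2:
  phi_22 = [rho(2) - phi_11 rho(1)] / [1 - phi_11 rho(1)] = [-0.2062 - (0.2287)(0.2287)] / [1 - (0.2287)(0.2287)]
         = -0.25850369 / 0.94769631 = -0.272771.
  Update: phi_21 = phi_11 - phi_22 phi_11 = 0.2287 - (-0.272771)(0.2287) = 0.291083.
Step k = 3:
  phi_33 = [rho(3) - phi_21 rho(2) - phi_22 rho(1)] / [1 - phi_21 rho(1) - phi_22 rho(2)]
    numerator   = 0.0381 - (0.291083)(-0.2062) - (-0.272771)(0.2287) = 0.16050388
    denominator = 1 - (0.291083)(0.2287) - (-0.272771)(-0.2062) = 0.8771841
  phi_33 = 0.16050388 / 0.8771841 = 0.183.
Therefore phi_{33} = 0.1830.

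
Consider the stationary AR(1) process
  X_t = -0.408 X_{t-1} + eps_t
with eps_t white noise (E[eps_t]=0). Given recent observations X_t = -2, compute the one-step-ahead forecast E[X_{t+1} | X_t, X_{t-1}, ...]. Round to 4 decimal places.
E[X_{t+1} \mid \mathcal F_t] = 0.8160

For an AR(p) model X_t = c + sum_i phi_i X_{t-i} + eps_t, the
one-step-ahead conditional mean is
  E[X_{t+1} | X_t, ...] = c + sum_i phi_i X_{t+1-i}.
Substitute known values:
  E[X_{t+1} | ...] = (-0.408) * (-2)
                   = 0.8160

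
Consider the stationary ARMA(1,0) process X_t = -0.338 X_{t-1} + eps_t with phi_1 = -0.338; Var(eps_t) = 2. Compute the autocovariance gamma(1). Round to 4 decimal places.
\gamma(1) = -0.7632

Multiply the model equation by X_{t-k} and take expectations. With theta_0 = psi_0 = 1 and psi_j the MA(infinity) weights, this gives
  gamma(k) - sum_i phi_i gamma(k-i) = c_k,
  c_k = sigma^2 * sum_{j=k..q} theta_j psi_{j-k}   (c_k = 0 for k > q),
using gamma(-m) = gamma(m).
Pure AR (q = 0): c_0 = sigma^2 = 2, c_k = 0 for k >= 1.
Equations for k = 0 and k = 1 (AR order 1):
  gamma(0) = phi_1 gamma(1) + c_0
  gamma(1) = phi_1 gamma(0) + c_1
Substituting the second into the first: gamma(0) (1 - phi_1^2) = c_0 + phi_1 c_1, so
  gamma(0) = c_0 / (1 - phi_1^2) = 2 / (1 - (-0.338)^2) = 2 / 0.885756 = 2.257958.
  gamma(1) = phi_1 gamma(0) = (-0.338)(2.257958) = -0.76319.
Therefore gamma(1) = -0.7632 (to 4 decimal places).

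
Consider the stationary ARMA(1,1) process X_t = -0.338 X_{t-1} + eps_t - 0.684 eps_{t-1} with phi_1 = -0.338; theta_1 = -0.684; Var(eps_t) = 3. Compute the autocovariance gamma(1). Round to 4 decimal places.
\gamma(1) = -4.2617

Multiply the model equation by X_{t-k} and take expectations. With theta_0 = psi_0 = 1 and psi_j the MA(infinity) weights, this gives
  gamma(k) - sum_i phi_i gamma(k-i) = c_k,
  c_k = sigma^2 * sum_{j=k..q} theta_j psi_{j-k}   (c_k = 0 for k > q),
using gamma(-m) = gamma(m).
psi-weights needed (psi_j = theta_j + sum_i phi_i psi_{j-i}):
  psi_1 = theta_1 + phi_1 = -0.684 + (-0.338) = -1.022
Right-hand sides:
  c_0 = sigma^2 (1 + theta_1 psi_1) = 3 * (1 + (-0.684)(-1.022)) = 3 * 1.699048 = 5.097144
  c_1 = sigma^2 theta_1 = 3 * (-0.684) = -2.052
  c_2 = 0
Equations for k = 0 and k = 1 (AR order 1):
  gamma(0) = phi_1 gamma(1) + c_0
  gamma(1) = phi_1 gamma(0) + c_1
Substituting the second into the first: gamma(0) (1 - phi_1^2) = c_0 + phi_1 c_1, so
  gamma(0) = (c_0 + phi_1 c_1) / (1 - phi_1^2) = (5.097144 + (-0.338)(-2.052)) / (1 - (-0.338)^2) = 5.79072 / 0.885756 = 6.537602.
  gamma(1) = phi_1 gamma(0) + c_1 = (-0.338)(6.537602) + (-2.052) = -4.261709.
Therefore gamma(1) = -4.2617 (to 4 decimal places).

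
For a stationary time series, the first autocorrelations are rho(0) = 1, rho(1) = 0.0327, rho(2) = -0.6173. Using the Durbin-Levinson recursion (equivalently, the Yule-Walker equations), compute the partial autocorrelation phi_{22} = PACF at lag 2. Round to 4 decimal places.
\phi_{22} = -0.6190

The PACF at lag k is phi_{kk}, the last component of the solution
to the Yule-Walker system G_k phi = r_k where
  (G_k)_{ij} = rho(|i - j|), (r_k)_i = rho(i), i,j = 1..k.
Equivalently, Durbin-Levinson gives phi_{kk} iteratively:
  phi_{11} = rho(1)
  phi_{kk} = [rho(k) - sum_{j=1..k-1} phi_{k-1,j} rho(k-j)]
            / [1 - sum_{j=1..k-1} phi_{k-1,j} rho(j)],
  phi_{k,j} = phi_{k-1,j} - phi_{kk} phi_{k-1,k-j},  j = 1..k-1.
Step k = 1:
  phi_11 = rho(1) = 0.0327.
Step k = 2:
  phi_22 = [rho(2) - phi_11 rho(1)] / [1 - phi_11 rho(1)] = [-0.6173 - (0.0327)(0.0327)] / [1 - (0.0327)(0.0327)]
         = -0.61836929 / 0.99893071 = -0.619.
Therefore phi_{22} = -0.6190.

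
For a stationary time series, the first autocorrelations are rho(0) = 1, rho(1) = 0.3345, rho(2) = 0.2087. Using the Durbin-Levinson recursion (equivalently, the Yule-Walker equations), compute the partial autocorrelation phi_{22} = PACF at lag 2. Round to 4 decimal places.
\phi_{22} = 0.1090

The PACF at lag k is phi_{kk}, the last component of the solution
to the Yule-Walker system G_k phi = r_k where
  (G_k)_{ij} = rho(|i - j|), (r_k)_i = rho(i), i,j = 1..k.
Equivalently, Durbin-Levinson gives phi_{kk} iteratively:
  phi_{11} = rho(1)
  phi_{kk} = [rho(k) - sum_{j=1..k-1} phi_{k-1,j} rho(k-j)]
            / [1 - sum_{j=1..k-1} phi_{k-1,j} rho(j)],
  phi_{k,j} = phi_{k-1,j} - phi_{kk} phi_{k-1,k-j},  j = 1..k-1.
Step k = 1:
  phi_11 = rho(1) = 0.3345.
Step k = 2:
  phi_22 = [rho(2) - phi_11 rho(1)] / [1 - phi_11 rho(1)] = [0.2087 - (0.3345)(0.3345)] / [1 - (0.3345)(0.3345)]
         = 0.09680975 / 0.88810975 = 0.109.
Therefore phi_{22} = 0.1090.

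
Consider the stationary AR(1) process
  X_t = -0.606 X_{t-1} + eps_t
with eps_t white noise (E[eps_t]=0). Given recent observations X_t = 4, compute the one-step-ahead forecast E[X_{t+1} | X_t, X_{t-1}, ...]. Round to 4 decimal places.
E[X_{t+1} \mid \mathcal F_t] = -2.4240

For an AR(p) model X_t = c + sum_i phi_i X_{t-i} + eps_t, the
one-step-ahead conditional mean is
  E[X_{t+1} | X_t, ...] = c + sum_i phi_i X_{t+1-i}.
Substitute known values:
  E[X_{t+1} | ...] = (-0.606) * (4)
                   = -2.4240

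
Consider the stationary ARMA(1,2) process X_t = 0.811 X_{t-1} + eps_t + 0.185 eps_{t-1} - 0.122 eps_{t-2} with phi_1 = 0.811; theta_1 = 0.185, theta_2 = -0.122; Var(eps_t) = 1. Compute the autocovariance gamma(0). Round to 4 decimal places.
\gamma(0) = 3.3659

Multiply the model equation by X_{t-k} and take expectations. With theta_0 = psi_0 = 1 and psi_j the MA(infinity) weights, this gives
  gamma(k) - sum_i phi_i gamma(k-i) = c_k,
  c_k = sigma^2 * sum_{j=k..q} theta_j psi_{j-k}   (c_k = 0 for k > q),
using gamma(-m) = gamma(m).
psi-weights needed (psi_j = theta_j + sum_i phi_i psi_{j-i}):
  psi_1 = theta_1 + phi_1 = 0.185 + (0.811) = 0.996
  psi_2 = theta_2 + phi_1 psi_1 = -0.122 + (0.811)(0.996) = 0.685756
Right-hand sides:
  c_0 = sigma^2 (1 + theta_1 psi_1 + theta_2 psi_2) = 1 * (1 + (0.185)(0.996) + (-0.122)(0.685756)) = 1 * 1.100598 = 1.100598
  c_1 = sigma^2 (theta_1 + theta_2 psi_1) = 1 * (0.185 + (-0.122)(0.996)) = 0.063488
  c_2 = sigma^2 theta_2 = 1 * (-0.122) = -0.122
Equations for k = 0 and k = 1 (AR order 1):
  gamma(0) = phi_1 gamma(1) + c_0
  gamma(1) = phi_1 gamma(0) + c_1
Substituting the second into the first: gamma(0) (1 - phi_1^2) = c_0 + phi_1 c_1, so
  gamma(0) = (c_0 + phi_1 c_1) / (1 - phi_1^2) = (1.100598 + (0.811)(0.063488)) / (1 - (0.811)^2) = 1.152087 / 0.342279 = 3.365928.
Therefore gamma(0) = 3.3659 (to 4 decimal places).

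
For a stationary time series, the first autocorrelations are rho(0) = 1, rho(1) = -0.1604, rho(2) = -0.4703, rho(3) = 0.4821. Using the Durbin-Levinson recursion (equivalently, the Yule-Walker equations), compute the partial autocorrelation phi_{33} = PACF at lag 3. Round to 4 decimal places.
\phi_{33} = 0.3971

The PACF at lag k is phi_{kk}, the last component of the solution
to the Yule-Walker system G_k phi = r_k where
  (G_k)_{ij} = rho(|i - j|), (r_k)_i = rho(i), i,j = 1..k.
Equivalently, Durbin-Levinson gives phi_{kk} iteratively:
  phi_{11} = rho(1)
  phi_{kk} = [rho(k) - sum_{j=1..k-1} phi_{k-1,j} rho(k-j)]
            / [1 - sum_{j=1..k-1} phi_{k-1,j} rho(j)],
  phi_{k,j} = phi_{k-1,j} - phi_{kk} phi_{k-1,k-j},  j = 1..k-1.
Step k = 1:
  phi_11 = rho(1) = -0.1604.
Step k = 2:
  phi_22 = [rho(2) - phi_11 rho(1)] / [1 - phi_11 rho(1)] = [-0.4703 - (-0.1604)(-0.1604)] / [1 - (-0.1604)(-0.1604)]
         = -0.49602816 / 0.97427184 = -0.509127.
  Update: phi_21 = phi_11 - phi_22 phi_11 = -0.1604 - (-0.509127)(-0.1604) = -0.242064.
Step k = 3:
  phi_33 = [rho(3) - phi_21 rho(2) - phi_22 rho(1)] / [1 - phi_21 rho(1) - phi_22 rho(2)]
    numerator   = 0.4821 - (-0.242064)(-0.4703) - (-0.509127)(-0.1604) = 0.28659333
    denominator = 1 - (-0.242064)(-0.1604) - (-0.509127)(-0.4703) = 0.72173048
  phi_33 = 0.28659333 / 0.72173048 = 0.3971.
Therefore phi_{33} = 0.3971.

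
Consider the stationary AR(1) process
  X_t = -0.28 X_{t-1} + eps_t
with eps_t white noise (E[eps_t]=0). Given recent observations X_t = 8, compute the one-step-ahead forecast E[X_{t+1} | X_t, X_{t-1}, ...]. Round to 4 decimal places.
E[X_{t+1} \mid \mathcal F_t] = -2.2400

For an AR(p) model X_t = c + sum_i phi_i X_{t-i} + eps_t, the
one-step-ahead conditional mean is
  E[X_{t+1} | X_t, ...] = c + sum_i phi_i X_{t+1-i}.
Substitute known values:
  E[X_{t+1} | ...] = (-0.28) * (8)
                   = -2.2400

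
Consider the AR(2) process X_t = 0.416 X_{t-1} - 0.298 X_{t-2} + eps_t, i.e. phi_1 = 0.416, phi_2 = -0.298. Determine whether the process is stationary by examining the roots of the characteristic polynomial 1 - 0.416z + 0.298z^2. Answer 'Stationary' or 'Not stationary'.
\text{Stationary}

The AR(p) characteristic polynomial is P(z) = 1 - 0.416z + 0.298z^2.
Stationarity requires all roots to lie outside the unit circle, i.e. |z| > 1 for every root.
Set 1 + (-0.416) z + (0.298) z^2 = 0, i.e. a z^2 + b z + c = 0 with a = 0.298, b = -0.416, c = 1.
Discriminant D = b^2 - 4ac = (-0.416)^2 - 4*(0.298)*1 = 0.173056 - (1.192) = -1.018944.
D < 0, so the roots are the complex-conjugate pair z = (-b +/- i sqrt(-D)) / (2a) = 0.698 +/- 1.6937i.
For a conjugate pair |z|^2 = z * conj(z) = (product of roots) = c/a = 1/(0.298) = 3.355705, so |z| = sqrt(3.355705) = 1.8319 for both roots.
Moduli of all roots: 1.8319, 1.8319.
All moduli strictly greater than 1? Yes.
Verdict: Stationary.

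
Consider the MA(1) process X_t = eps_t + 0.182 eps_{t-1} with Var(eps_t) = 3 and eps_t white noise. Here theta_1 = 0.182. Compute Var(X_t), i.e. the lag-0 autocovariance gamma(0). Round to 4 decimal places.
\gamma(0) = 3.0994

For an MA(q) process X_t = eps_t + sum_i theta_i eps_{t-i} with
Var(eps_t) = sigma^2, the variance is
  gamma(0) = sigma^2 * (1 + sum_i theta_i^2).
  sum_i theta_i^2 = (0.182)^2 = 0.033124.
  gamma(0) = 3 * (1 + 0.033124) = 3 * 1.033124 = 3.099372, which rounds to 3.0994.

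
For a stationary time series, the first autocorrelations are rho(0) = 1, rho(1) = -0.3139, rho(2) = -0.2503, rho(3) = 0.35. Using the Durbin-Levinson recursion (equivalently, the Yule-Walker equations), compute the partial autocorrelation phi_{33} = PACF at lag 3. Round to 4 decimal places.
\phi_{33} = 0.1560

The PACF at lag k is phi_{kk}, the last component of the solution
to the Yule-Walker system G_k phi = r_k where
  (G_k)_{ij} = rho(|i - j|), (r_k)_i = rho(i), i,j = 1..k.
Equivalently, Durbin-Levinson gives phi_{kk} iteratively:
  phi_{11} = rho(1)
  phi_{kk} = [rho(k) - sum_{j=1..k-1} phi_{k-1,j} rho(k-j)]
            / [1 - sum_{j=1..k-1} phi_{k-1,j} rho(j)],
  phi_{k,j} = phi_{k-1,j} - phi_{kk} phi_{k-1,k-j},  j = 1..k-1.
Step k = 1:
  phi_11 = rho(1) = -0.3139.
Step k = 2:
  phi_22 = [rho(2) - phi_11 rho(1)] / [1 - phi_11 rho(1)] = [-0.2503 - (-0.3139)(-0.3139)] / [1 - (-0.3139)(-0.3139)]
         = -0.34883321 / 0.90146679 = -0.386962.
  Update: phi_21 = phi_11 - phi_22 phi_11 = -0.3139 - (-0.386962)(-0.3139) = -0.435367.
Step k = 3:
  phi_33 = [rho(3) - phi_21 rho(2) - phi_22 rho(1)] / [1 - phi_21 rho(1) - phi_22 rho(2)]
    numerator   = 0.35 - (-0.435367)(-0.2503) - (-0.386962)(-0.3139) = 0.11956025
    denominator = 1 - (-0.435367)(-0.3139) - (-0.386962)(-0.2503) = 0.76648166
  phi_33 = 0.11956025 / 0.76648166 = 0.156.
Therefore phi_{33} = 0.1560.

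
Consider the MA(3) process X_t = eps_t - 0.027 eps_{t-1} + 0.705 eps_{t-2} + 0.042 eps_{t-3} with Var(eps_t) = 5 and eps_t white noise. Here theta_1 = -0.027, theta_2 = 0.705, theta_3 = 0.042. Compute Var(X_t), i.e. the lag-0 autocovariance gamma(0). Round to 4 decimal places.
\gamma(0) = 7.4976

For an MA(q) process X_t = eps_t + sum_i theta_i eps_{t-i} with
Var(eps_t) = sigma^2, the variance is
  gamma(0) = sigma^2 * (1 + sum_i theta_i^2).
  sum_i theta_i^2 = (-0.027)^2 + (0.705)^2 + (0.042)^2 = 0.000729 + 0.497025 + 0.001764 = 0.499518.
  gamma(0) = 5 * (1 + 0.499518) = 5 * 1.499518 = 7.49759, which rounds to 7.4976.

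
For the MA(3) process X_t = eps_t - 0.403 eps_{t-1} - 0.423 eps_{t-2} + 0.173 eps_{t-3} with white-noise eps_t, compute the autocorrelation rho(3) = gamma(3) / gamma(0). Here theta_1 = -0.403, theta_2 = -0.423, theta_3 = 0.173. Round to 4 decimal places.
\rho(3) = 0.1262

For an MA(q) process with theta_0 = 1, the autocovariance is
  gamma(k) = sigma^2 * sum_{i=0..q-k} theta_i * theta_{i+k},
and rho(k) = gamma(k) / gamma(0). Sigma^2 cancels.
  numerator   = (1)*(0.173) = 0.173.
  denominator = (1)^2 + (-0.403)^2 + (-0.423)^2 + (0.173)^2 = 1.371267.
  rho(3) = 0.173 / 1.371267 = 0.1262.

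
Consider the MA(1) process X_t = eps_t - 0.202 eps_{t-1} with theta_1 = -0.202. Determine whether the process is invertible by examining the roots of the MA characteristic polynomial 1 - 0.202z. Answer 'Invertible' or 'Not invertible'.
\text{Invertible}

The MA(q) characteristic polynomial is P(z) = 1 - 0.202z.
Invertibility requires all roots to lie outside the unit circle, i.e. |z| > 1 for every root.
This is linear in z: 1 + (-0.202) z = 0  =>  z = -1/(-0.202) = 4.950495,  |z| = 4.950495.
Moduli of all roots: 4.9505.
All moduli strictly greater than 1? Yes.
Verdict: Invertible.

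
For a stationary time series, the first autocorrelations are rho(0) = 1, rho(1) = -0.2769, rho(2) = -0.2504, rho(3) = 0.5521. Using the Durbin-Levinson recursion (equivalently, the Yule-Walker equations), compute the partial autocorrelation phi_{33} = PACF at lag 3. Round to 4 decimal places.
\phi_{33} = 0.4460

The PACF at lag k is phi_{kk}, the last component of the solution
to the Yule-Walker system G_k phi = r_k where
  (G_k)_{ij} = rho(|i - j|), (r_k)_i = rho(i), i,j = 1..k.
Equivalently, Durbin-Levinson gives phi_{kk} iteratively:
  phi_{11} = rho(1)
  phi_{kk} = [rho(k) - sum_{j=1..k-1} phi_{k-1,j} rho(k-j)]
            / [1 - sum_{j=1..k-1} phi_{k-1,j} rho(j)],
  phi_{k,j} = phi_{k-1,j} - phi_{kk} phi_{k-1,k-j},  j = 1..k-1.
Step k = 1:
  phi_11 = rho(1) = -0.2769.
Step k = 2:
  phi_22 = [rho(2) - phi_11 rho(1)] / [1 - phi_11 rho(1)] = [-0.2504 - (-0.2769)(-0.2769)] / [1 - (-0.2769)(-0.2769)]
         = -0.32707361 / 0.92332639 = -0.354234.
  Update: phi_21 = phi_11 - phi_22 phi_11 = -0.2769 - (-0.354234)(-0.2769) = -0.374987.
Step k = 3:
  phi_33 = [rho(3) - phi_21 rho(2) - phi_22 rho(1)] / [1 - phi_21 rho(1) - phi_22 rho(2)]
    numerator   = 0.5521 - (-0.374987)(-0.2504) - (-0.354234)(-0.2769) = 0.36011576
    denominator = 1 - (-0.374987)(-0.2769) - (-0.354234)(-0.2504) = 0.80746579
  phi_33 = 0.36011576 / 0.80746579 = 0.446.
Therefore phi_{33} = 0.4460.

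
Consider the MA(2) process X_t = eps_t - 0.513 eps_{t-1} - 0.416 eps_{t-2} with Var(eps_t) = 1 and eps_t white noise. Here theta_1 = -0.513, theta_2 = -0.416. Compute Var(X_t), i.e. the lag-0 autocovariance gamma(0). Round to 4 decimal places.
\gamma(0) = 1.4362

For an MA(q) process X_t = eps_t + sum_i theta_i eps_{t-i} with
Var(eps_t) = sigma^2, the variance is
  gamma(0) = sigma^2 * (1 + sum_i theta_i^2).
  sum_i theta_i^2 = (-0.513)^2 + (-0.416)^2 = 0.263169 + 0.173056 = 0.436225.
  gamma(0) = 1 * (1 + 0.436225) = 1 * 1.436225 = 1.436225, which rounds to 1.4362.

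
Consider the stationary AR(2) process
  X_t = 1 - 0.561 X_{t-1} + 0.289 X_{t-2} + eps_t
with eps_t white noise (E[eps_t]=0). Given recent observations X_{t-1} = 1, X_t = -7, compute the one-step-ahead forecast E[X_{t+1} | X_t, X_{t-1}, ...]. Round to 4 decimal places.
E[X_{t+1} \mid \mathcal F_t] = 5.2160

For an AR(p) model X_t = c + sum_i phi_i X_{t-i} + eps_t, the
one-step-ahead conditional mean is
  E[X_{t+1} | X_t, ...] = c + sum_i phi_i X_{t+1-i}.
Substitute known values:
  E[X_{t+1} | ...] = 1 + (-0.561) * (-7) + (0.289) * (1)
                   = 5.2160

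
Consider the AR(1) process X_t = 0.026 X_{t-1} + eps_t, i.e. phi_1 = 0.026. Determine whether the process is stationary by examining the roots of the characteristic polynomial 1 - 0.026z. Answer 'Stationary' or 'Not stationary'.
\text{Stationary}

The AR(p) characteristic polynomial is P(z) = 1 - 0.026z.
Stationarity requires all roots to lie outside the unit circle, i.e. |z| > 1 for every root.
This is linear in z: 1 + (-0.026) z = 0  =>  z = -1/(-0.026) = 38.461538,  |z| = 38.461538.
Moduli of all roots: 38.4615.
All moduli strictly greater than 1? Yes.
Verdict: Stationary.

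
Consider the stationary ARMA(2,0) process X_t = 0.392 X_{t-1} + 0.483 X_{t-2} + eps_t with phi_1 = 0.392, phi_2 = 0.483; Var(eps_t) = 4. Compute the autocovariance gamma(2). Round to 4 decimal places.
\gamma(2) = 9.5753

Multiply the model equation by X_{t-k} and take expectations. With theta_0 = psi_0 = 1 and psi_j the MA(infinity) weights, this gives
  gamma(k) - sum_i phi_i gamma(k-i) = c_k,
  c_k = sigma^2 * sum_{j=k..q} theta_j psi_{j-k}   (c_k = 0 for k > q),
using gamma(-m) = gamma(m).
Pure AR (q = 0): c_0 = sigma^2 = 4, c_k = 0 for k >= 1.
Equations for k = 0, 1, 2 (AR order 2, c_2 = 0):
  (E0) gamma(0) = phi_1 gamma(1) + phi_2 gamma(2) + c_0
  (E1) gamma(1) = phi_1 gamma(0) + phi_2 gamma(1) + c_1
  (E2) gamma(2) = phi_1 gamma(1) + phi_2 gamma(0)
From (E1): gamma(1) = A gamma(0) + B with
  A = phi_1 / (1 - phi_2) = 0.392 / 0.517 = 0.758221,   B = c_1 / (1 - phi_2) = 0 / 0.517 = 0.
Insert (E2) into (E0): gamma(0) (1 - phi_2^2) = phi_1 (1 + phi_2) gamma(1) + c_0.
  phi_1 (1 + phi_2) = (0.392)(1.483) = 0.581336,   1 - phi_2^2 = 0.766711.
Replace gamma(1) by A gamma(0) + B and collect gamma(0):
  gamma(0) [0.766711 - (0.581336)(0.758221)] = c_0 = 4
  gamma(0) * 0.32593 = 4
  gamma(0) = 4 / 0.32593 = 12.272569.
  gamma(1) = A gamma(0) = (0.758221)(12.272569) = 9.305314.
  gamma(2) = phi_1 gamma(1) + phi_2 gamma(0) = (0.392)(9.305314) + (0.483)(12.272569) = 9.575334.
Therefore gamma(2) = 9.5753 (to 4 decimal places).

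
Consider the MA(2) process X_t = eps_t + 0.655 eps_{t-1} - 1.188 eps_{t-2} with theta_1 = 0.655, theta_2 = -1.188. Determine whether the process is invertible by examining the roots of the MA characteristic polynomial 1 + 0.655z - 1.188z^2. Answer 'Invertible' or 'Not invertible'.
\text{Not invertible}

The MA(q) characteristic polynomial is P(z) = 1 + 0.655z - 1.188z^2.
Invertibility requires all roots to lie outside the unit circle, i.e. |z| > 1 for every root.
Set 1 + (0.655) z + (-1.188) z^2 = 0, i.e. a z^2 + b z + c = 0 with a = -1.188, b = 0.655, c = 1.
Discriminant D = b^2 - 4ac = (0.655)^2 - 4*(-1.188)*1 = 0.429025 - (-4.752) = 5.181025.
D >= 0, so the roots are real: z = (-b +/- sqrt(D)) / (2a) = (-0.655 +/- 2.276187) / (-2.376).
  z_1 = (-0.655 + 2.276187) / (-2.376) = -0.6823,   |z_1| = 0.6823.
  z_2 = (-0.655 - 2.276187) / (-2.376) = 1.2337,   |z_2| = 1.2337.
Moduli of all roots: 0.6823, 1.2337.
All moduli strictly greater than 1? No.
Verdict: Not invertible.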